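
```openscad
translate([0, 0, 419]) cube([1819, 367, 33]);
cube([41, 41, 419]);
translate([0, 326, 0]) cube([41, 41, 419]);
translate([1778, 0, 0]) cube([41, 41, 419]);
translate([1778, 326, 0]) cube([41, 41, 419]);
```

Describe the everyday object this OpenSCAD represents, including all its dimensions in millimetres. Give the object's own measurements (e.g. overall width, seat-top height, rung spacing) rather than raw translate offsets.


A long wooden bench with a 1819 mm (x) × 367 mm (y) seat, 33 mm thick, its top surface 452 mm above the floor. Four 41 mm square legs at the seat corners, flush with the edges, run from z = 0 to the seat underside.


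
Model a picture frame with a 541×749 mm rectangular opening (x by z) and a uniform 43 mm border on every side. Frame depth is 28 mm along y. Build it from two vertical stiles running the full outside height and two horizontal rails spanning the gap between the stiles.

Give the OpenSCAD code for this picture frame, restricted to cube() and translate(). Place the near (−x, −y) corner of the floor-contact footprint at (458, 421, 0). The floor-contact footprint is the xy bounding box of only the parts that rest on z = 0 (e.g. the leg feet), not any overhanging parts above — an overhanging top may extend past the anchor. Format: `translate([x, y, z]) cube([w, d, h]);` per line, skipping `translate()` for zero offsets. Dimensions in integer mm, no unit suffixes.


translate([458, 421, 0]) cube([43, 28, 835]);
translate([1042, 421, 0]) cube([43, 28, 835]);
translate([501, 421, 0]) cube([541, 28, 43]);
translate([501, 421, 792]) cube([541, 28, 43]);


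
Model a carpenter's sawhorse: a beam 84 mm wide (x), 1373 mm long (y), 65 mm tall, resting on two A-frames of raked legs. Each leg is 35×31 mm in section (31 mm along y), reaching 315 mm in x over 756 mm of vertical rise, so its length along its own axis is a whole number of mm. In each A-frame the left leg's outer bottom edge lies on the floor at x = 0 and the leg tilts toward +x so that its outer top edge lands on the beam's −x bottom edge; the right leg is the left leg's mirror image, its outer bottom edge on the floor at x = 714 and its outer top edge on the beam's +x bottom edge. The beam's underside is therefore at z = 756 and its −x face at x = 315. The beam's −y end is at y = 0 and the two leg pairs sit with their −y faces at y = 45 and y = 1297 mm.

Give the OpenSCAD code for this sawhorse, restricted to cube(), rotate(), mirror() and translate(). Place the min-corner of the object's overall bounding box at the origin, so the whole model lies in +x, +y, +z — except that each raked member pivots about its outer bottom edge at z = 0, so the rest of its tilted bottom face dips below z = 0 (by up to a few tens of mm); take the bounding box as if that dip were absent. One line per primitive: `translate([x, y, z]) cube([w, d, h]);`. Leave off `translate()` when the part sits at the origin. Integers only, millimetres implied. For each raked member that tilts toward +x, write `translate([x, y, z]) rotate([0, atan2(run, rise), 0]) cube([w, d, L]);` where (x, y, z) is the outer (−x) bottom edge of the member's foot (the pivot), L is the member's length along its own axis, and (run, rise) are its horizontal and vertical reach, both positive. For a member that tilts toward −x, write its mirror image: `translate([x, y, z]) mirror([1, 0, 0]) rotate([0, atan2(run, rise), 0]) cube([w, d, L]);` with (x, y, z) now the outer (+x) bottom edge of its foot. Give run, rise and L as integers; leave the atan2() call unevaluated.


translate([315, 0, 756]) cube([84, 1373, 65]);
translate([0, 45, 0]) rotate([0, atan2(315, 756), 0]) cube([35, 31, 819]);
translate([714, 45, 0]) mirror([1, 0, 0]) rotate([0, atan2(315, 756), 0]) cube([35, 31, 819]);
translate([0, 1297, 0]) rotate([0, atan2(315, 756), 0]) cube([35, 31, 819]);
translate([714, 1297, 0]) mirror([1, 0, 0]) rotate([0, atan2(315, 756), 0]) cube([35, 31, 819]);


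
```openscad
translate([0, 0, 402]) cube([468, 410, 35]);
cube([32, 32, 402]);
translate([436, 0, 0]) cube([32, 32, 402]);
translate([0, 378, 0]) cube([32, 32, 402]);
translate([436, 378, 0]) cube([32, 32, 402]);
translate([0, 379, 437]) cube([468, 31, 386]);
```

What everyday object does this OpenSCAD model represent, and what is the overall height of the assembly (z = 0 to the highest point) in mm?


A chair. The overall height is 823 mm.

A slab on four corner posts with a tall panel at the back — a chair. The seat slab sits at z = 402 with thickness 35, and the 386 mm backrest starts at the seat top, so the overall height is 402 + 35 + 386 = 823 mm.


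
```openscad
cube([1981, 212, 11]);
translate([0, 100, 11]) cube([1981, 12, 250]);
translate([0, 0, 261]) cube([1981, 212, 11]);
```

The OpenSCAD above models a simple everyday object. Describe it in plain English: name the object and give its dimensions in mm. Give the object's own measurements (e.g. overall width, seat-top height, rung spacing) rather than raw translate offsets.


An I-beam lying along x, 1981 mm long. Overall section height 272 mm. Two flanges 212 mm wide (y) and 11 mm thick, one on the floor and one at the top; a web 12 mm thick runs between them, centred on the flange width.


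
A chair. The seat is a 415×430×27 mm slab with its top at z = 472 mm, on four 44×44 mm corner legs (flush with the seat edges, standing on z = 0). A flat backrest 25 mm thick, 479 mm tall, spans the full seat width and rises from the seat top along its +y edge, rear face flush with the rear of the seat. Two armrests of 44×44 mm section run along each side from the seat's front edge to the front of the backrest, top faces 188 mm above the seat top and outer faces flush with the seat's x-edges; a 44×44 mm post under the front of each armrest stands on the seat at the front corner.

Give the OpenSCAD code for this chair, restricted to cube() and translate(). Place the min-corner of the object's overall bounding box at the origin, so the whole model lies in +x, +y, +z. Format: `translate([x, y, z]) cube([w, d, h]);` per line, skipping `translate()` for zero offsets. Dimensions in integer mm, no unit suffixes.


translate([0, 0, 445]) cube([415, 430, 27]);
cube([44, 44, 445]);
translate([371, 0, 0]) cube([44, 44, 445]);
translate([0, 386, 0]) cube([44, 44, 445]);
translate([371, 386, 0]) cube([44, 44, 445]);
translate([0, 405, 472]) cube([415, 25, 479]);
translate([0, 0, 616]) cube([44, 405, 44]);
translate([371, 0, 616]) cube([44, 405, 44]);
translate([0, 0, 472]) cube([44, 44, 144]);
translate([371, 0, 472]) cube([44, 44, 144]);


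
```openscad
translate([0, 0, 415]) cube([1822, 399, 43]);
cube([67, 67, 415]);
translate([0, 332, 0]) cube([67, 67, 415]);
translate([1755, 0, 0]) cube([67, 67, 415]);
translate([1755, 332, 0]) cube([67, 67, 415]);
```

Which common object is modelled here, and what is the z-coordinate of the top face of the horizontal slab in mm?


A bench. The seat-top height is 458 mm.

A long slab on four corner posts — a bench. The slab sits at z = 415 with thickness 43, so the top is 415 + 43 = 458 mm.


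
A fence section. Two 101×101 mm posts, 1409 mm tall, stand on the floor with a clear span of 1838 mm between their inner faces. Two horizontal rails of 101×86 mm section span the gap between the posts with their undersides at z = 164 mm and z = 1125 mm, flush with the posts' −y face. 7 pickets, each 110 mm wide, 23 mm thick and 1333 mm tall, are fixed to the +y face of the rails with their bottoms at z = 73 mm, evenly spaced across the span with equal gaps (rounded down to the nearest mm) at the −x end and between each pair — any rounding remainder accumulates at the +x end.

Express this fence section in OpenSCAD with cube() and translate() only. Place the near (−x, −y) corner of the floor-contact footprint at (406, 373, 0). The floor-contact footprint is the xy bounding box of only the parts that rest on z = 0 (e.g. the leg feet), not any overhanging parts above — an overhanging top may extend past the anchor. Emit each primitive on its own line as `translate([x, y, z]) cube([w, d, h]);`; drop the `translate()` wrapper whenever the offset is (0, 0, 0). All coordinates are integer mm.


translate([406, 373, 0]) cube([101, 101, 1409]);
translate([2345, 373, 0]) cube([101, 101, 1409]);
translate([507, 373, 164]) cube([1838, 101, 86]);
translate([507, 373, 1125]) cube([1838, 101, 86]);
translate([640, 474, 73]) cube([110, 23, 1333]);
translate([883, 474, 73]) cube([110, 23, 1333]);
translate([1126, 474, 73]) cube([110, 23, 1333]);
translate([1369, 474, 73]) cube([110, 23, 1333]);
translate([1612, 474, 73]) cube([110, 23, 1333]);
translate([1855, 474, 73]) cube([110, 23, 1333]);
translate([2098, 474, 73]) cube([110, 23, 1333]);


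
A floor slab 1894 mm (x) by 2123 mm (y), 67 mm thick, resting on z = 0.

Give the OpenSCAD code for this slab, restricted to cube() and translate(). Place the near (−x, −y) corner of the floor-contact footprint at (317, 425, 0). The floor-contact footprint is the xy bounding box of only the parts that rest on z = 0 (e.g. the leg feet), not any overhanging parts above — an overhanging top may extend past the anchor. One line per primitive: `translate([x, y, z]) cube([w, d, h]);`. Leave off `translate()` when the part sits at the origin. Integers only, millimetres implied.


translate([317, 425, 0]) cube([1894, 2123, 67]);


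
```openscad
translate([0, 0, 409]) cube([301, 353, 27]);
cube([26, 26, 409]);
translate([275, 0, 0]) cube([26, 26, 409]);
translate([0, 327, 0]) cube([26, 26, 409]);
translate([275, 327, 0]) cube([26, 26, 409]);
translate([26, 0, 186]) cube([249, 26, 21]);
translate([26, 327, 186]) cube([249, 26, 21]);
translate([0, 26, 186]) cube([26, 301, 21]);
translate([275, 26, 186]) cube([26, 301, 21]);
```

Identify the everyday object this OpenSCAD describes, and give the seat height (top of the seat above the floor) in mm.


A stool. The seat height is 436 mm.

A 301×353×27 slab at z = 409 on four corner posts — a stool. The seat top is 409 + 27 = 436 mm.


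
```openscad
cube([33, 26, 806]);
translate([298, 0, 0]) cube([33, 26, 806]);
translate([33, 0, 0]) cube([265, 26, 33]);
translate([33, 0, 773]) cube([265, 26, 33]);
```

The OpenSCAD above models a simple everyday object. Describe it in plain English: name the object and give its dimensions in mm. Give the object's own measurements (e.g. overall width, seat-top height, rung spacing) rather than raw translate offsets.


A rectangular picture frame lying in the x–z plane (depth along y). The opening is 265 mm wide (x) by 740 mm tall (z), surrounded by a border 33 mm wide on all four sides. The frame is 26 mm deep and is made of two full-height vertical stiles with two horizontal rails fitted between them.


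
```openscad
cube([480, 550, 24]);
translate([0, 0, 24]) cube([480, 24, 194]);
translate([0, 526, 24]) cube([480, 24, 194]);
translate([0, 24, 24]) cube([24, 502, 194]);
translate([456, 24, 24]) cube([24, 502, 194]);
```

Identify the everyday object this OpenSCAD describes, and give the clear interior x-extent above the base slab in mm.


An open box. The internal width is 432 mm.

A 480×550 base slab with four walls standing on it — an open box. The base is 480 mm wide and the walls are 24 mm thick, so the internal width is 480 − 2 × 24 = 432 mm.


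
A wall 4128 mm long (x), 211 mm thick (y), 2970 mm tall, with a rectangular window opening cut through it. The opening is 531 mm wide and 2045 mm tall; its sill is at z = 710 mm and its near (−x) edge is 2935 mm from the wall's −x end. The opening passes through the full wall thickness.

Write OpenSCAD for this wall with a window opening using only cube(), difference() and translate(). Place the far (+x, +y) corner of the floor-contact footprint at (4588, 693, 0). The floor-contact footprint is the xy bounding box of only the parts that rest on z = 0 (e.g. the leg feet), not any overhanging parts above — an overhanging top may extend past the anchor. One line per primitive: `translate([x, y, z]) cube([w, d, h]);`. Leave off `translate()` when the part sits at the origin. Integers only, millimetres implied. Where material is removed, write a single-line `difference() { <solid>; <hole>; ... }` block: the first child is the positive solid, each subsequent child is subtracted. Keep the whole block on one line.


difference() { translate([460, 482, 0]) cube([4128, 211, 2970]); translate([3395, 482, 710]) cube([531, 211, 2045]); }


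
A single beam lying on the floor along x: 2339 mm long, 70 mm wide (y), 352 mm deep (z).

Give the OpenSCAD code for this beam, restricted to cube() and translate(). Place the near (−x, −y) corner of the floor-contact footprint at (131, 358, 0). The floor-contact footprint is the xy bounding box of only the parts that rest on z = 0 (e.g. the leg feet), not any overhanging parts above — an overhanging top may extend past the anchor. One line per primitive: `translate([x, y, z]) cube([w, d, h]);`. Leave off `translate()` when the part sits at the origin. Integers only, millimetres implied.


translate([131, 358, 0]) cube([2339, 70, 352]);


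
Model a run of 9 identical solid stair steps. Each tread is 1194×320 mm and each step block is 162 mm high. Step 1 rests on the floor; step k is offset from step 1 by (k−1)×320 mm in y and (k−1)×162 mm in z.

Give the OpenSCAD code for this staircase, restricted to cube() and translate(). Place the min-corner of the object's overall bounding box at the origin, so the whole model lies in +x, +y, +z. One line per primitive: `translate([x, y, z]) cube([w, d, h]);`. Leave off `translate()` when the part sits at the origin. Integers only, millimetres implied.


cube([1194, 320, 162]);
translate([0, 320, 162]) cube([1194, 320, 162]);
translate([0, 640, 324]) cube([1194, 320, 162]);
translate([0, 960, 486]) cube([1194, 320, 162]);
translate([0, 1280, 648]) cube([1194, 320, 162]);
translate([0, 1600, 810]) cube([1194, 320, 162]);
translate([0, 1920, 972]) cube([1194, 320, 162]);
translate([0, 2240, 1134]) cube([1194, 320, 162]);
translate([0, 2560, 1296]) cube([1194, 320, 162]);


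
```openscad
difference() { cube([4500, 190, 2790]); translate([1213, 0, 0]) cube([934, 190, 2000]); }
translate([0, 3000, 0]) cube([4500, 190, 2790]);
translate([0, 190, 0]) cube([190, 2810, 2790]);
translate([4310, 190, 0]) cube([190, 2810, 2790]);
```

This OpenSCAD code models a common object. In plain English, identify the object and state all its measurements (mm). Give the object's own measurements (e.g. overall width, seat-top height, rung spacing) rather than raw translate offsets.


A single room: four walls, each 2790 mm tall and 190 mm thick, enclosing an outside footprint 4500×3190 mm (x × y), no floor or roof. The front and back walls (−y and +y sides) run the full x-width; the side walls fit between their inner faces. A door opening 934 mm wide and 2000 mm tall is cut through the front wall from the floor up, its −x edge 1213 mm from the wall's −x end.


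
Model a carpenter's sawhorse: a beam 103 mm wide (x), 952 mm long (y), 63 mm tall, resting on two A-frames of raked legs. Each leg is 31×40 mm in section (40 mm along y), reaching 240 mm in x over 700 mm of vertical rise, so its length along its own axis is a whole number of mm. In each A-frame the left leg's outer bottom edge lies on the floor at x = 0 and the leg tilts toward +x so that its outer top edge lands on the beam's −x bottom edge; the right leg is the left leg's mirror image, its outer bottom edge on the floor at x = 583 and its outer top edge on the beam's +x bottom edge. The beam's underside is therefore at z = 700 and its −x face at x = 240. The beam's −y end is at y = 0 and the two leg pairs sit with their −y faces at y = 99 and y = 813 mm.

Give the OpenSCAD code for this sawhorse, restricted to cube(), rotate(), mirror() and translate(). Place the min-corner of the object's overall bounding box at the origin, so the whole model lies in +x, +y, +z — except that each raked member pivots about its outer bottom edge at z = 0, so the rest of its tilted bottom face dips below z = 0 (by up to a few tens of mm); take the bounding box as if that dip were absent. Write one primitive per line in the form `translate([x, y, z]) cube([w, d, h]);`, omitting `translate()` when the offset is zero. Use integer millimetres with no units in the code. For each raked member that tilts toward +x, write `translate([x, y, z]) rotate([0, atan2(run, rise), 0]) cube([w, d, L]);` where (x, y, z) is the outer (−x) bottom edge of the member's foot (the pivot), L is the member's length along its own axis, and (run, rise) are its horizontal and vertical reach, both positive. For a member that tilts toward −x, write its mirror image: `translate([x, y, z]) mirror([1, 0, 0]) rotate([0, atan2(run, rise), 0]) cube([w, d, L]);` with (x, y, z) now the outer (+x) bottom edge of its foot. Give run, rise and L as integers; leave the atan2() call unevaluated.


translate([240, 0, 700]) cube([103, 952, 63]);
translate([0, 99, 0]) rotate([0, atan2(240, 700), 0]) cube([31, 40, 740]);
translate([583, 99, 0]) mirror([1, 0, 0]) rotate([0, atan2(240, 700), 0]) cube([31, 40, 740]);
translate([0, 813, 0]) rotate([0, atan2(240, 700), 0]) cube([31, 40, 740]);
translate([583, 813, 0]) mirror([1, 0, 0]) rotate([0, atan2(240, 700), 0]) cube([31, 40, 740]);


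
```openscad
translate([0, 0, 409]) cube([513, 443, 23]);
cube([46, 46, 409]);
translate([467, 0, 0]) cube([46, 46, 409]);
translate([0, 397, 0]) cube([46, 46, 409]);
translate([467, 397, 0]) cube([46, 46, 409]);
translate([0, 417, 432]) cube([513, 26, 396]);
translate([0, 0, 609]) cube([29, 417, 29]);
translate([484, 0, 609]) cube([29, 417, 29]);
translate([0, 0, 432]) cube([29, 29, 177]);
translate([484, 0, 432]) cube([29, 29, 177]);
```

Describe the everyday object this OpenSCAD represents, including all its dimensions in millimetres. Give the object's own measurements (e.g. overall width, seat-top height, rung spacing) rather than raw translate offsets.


A chair. The seat is a 513×443×23 mm slab with its top at z = 432 mm, on four 46×46 mm corner legs (flush with the seat edges, standing on z = 0). A flat backrest 26 mm thick, 396 mm tall, spans the full seat width and rises from the seat top along its +y edge, rear face flush with the rear of the seat. Two armrests of 29×29 mm section run along each side from the seat's front edge to the front of the backrest, top faces 206 mm above the seat top and outer faces flush with the seat's x-edges; a 29×29 mm post under the front of each armrest stands on the seat at the front corner.


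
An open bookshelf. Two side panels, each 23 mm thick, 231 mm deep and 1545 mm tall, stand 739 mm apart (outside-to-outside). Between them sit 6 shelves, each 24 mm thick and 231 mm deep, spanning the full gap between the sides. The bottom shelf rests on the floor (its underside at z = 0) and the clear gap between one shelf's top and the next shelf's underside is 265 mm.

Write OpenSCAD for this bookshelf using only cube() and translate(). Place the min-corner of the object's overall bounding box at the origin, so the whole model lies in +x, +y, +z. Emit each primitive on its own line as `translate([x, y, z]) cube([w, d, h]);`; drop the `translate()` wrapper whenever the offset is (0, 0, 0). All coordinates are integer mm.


cube([23, 231, 1545]);
translate([716, 0, 0]) cube([23, 231, 1545]);
translate([23, 0, 0]) cube([693, 231, 24]);
translate([23, 0, 289]) cube([693, 231, 24]);
translate([23, 0, 578]) cube([693, 231, 24]);
translate([23, 0, 867]) cube([693, 231, 24]);
translate([23, 0, 1156]) cube([693, 231, 24]);
translate([23, 0, 1445]) cube([693, 231, 24]);


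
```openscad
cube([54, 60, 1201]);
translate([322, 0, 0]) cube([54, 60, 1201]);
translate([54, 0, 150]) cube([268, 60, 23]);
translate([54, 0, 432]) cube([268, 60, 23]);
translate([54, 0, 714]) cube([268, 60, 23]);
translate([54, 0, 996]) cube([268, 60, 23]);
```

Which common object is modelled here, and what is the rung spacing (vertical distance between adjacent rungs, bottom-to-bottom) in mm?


A ladder. The rung spacing is 282 mm.

Two tall 54×60 posts with 4 short bars between them — a ladder. Adjacent rungs sit at z = 150 and z = 432, so the spacing is 432 − 150 = 282 mm.


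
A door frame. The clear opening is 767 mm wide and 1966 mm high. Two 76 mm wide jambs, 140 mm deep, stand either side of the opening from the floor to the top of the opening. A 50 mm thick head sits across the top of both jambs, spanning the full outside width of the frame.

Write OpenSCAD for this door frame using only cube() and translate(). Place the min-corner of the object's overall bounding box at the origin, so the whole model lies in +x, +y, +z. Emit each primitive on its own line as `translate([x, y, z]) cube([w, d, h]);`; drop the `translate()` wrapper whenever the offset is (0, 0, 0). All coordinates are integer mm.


cube([76, 140, 1966]);
translate([843, 0, 0]) cube([76, 140, 1966]);
translate([0, 0, 1966]) cube([919, 140, 50]);


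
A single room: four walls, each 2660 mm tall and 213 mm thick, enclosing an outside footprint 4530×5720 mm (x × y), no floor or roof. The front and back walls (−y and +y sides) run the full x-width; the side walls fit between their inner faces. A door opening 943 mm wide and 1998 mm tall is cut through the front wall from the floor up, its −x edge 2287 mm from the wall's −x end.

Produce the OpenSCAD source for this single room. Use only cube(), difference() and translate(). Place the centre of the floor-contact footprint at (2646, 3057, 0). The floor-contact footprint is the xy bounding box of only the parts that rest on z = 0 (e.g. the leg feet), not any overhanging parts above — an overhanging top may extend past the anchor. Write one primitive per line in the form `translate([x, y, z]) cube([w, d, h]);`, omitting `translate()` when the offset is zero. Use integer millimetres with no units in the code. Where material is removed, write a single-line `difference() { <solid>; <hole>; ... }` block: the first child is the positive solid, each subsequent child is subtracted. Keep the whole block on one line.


difference() { translate([381, 197, 0]) cube([4530, 213, 2660]); translate([2668, 197, 0]) cube([943, 213, 1998]); }
translate([381, 5704, 0]) cube([4530, 213, 2660]);
translate([381, 410, 0]) cube([213, 5294, 2660]);
translate([4698, 410, 0]) cube([213, 5294, 2660]);


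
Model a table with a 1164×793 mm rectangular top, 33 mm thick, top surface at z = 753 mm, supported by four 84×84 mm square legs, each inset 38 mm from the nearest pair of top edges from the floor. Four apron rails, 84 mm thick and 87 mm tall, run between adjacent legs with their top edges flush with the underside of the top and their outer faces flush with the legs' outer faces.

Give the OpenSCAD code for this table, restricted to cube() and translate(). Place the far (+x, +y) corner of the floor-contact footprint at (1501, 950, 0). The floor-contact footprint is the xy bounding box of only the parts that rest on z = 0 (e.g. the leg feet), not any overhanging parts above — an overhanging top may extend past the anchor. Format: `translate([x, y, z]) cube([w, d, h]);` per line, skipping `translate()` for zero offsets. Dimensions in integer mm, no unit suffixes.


// leg_h = 753 - 33 = 720
// apron z = 720 - 87 = 633
translate([375, 195, 720]) cube([1164, 793, 33]);
translate([413, 233, 0]) cube([84, 84, 720]);
translate([1417, 233, 0]) cube([84, 84, 720]);
translate([413, 866, 0]) cube([84, 84, 720]);
translate([1417, 866, 0]) cube([84, 84, 720]);
translate([497, 233, 633]) cube([920, 84, 87]);
translate([497, 866, 633]) cube([920, 84, 87]);
translate([413, 317, 633]) cube([84, 549, 87]);
translate([1417, 317, 633]) cube([84, 549, 87]);


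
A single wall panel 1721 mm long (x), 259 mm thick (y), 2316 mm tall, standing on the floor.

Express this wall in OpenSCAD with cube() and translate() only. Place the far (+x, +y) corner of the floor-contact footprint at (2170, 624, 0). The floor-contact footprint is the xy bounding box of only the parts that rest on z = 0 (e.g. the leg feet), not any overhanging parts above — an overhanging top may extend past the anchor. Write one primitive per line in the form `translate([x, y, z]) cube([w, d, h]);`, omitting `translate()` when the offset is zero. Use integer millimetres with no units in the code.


translate([449, 365, 0]) cube([1721, 259, 2316]);


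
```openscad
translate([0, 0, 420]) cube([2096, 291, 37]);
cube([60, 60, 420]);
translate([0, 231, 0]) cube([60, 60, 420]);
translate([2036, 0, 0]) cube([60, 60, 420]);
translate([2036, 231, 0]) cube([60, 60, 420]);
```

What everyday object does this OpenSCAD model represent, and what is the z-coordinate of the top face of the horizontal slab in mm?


A bench. The seat-top height is 457 mm.

A long slab on four corner posts — a bench. The slab sits at z = 420 with thickness 37, so the top is 420 + 37 = 457 mm.


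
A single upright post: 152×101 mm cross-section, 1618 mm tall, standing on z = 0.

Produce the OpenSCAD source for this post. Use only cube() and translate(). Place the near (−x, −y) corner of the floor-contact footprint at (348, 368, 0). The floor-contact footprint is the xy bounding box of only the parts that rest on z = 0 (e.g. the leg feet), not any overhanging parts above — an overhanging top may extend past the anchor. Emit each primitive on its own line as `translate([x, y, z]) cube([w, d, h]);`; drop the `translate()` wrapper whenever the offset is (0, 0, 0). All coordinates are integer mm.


translate([348, 368, 0]) cube([152, 101, 1618]);


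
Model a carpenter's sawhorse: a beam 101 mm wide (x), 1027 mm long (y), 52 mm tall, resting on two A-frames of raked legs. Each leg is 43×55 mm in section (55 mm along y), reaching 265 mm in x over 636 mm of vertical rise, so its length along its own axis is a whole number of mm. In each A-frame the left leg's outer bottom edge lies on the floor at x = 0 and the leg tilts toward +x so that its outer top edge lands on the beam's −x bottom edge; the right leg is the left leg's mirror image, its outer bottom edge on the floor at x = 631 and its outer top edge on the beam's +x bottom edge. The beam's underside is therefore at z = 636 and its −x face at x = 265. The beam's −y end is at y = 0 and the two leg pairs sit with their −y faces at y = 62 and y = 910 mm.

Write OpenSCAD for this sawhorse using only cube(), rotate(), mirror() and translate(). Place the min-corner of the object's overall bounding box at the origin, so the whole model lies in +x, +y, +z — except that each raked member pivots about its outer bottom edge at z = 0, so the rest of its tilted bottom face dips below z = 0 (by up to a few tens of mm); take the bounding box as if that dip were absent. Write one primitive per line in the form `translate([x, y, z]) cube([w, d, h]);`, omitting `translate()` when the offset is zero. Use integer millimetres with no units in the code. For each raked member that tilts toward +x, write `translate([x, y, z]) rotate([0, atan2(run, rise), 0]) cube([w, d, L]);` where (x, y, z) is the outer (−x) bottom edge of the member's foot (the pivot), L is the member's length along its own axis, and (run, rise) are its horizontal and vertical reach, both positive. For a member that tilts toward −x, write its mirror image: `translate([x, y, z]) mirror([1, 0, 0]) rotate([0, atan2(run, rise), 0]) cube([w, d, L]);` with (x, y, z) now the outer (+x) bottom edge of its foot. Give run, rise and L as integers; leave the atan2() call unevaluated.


translate([265, 0, 636]) cube([101, 1027, 52]);
translate([0, 62, 0]) rotate([0, atan2(265, 636), 0]) cube([43, 55, 689]);
translate([631, 62, 0]) mirror([1, 0, 0]) rotate([0, atan2(265, 636), 0]) cube([43, 55, 689]);
translate([0, 910, 0]) rotate([0, atan2(265, 636), 0]) cube([43, 55, 689]);
translate([631, 910, 0]) mirror([1, 0, 0]) rotate([0, atan2(265, 636), 0]) cube([43, 55, 689]);


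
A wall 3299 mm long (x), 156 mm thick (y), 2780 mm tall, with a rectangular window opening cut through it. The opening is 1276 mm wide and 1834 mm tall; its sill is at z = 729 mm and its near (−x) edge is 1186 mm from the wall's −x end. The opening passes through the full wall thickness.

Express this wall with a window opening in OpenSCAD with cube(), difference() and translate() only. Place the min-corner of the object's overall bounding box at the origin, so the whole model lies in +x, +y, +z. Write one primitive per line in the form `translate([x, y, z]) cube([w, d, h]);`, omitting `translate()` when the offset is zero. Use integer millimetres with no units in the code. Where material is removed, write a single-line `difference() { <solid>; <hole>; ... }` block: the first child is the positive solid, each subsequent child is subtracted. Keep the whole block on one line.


difference() { cube([3299, 156, 2780]); translate([1186, 0, 729]) cube([1276, 156, 1834]); }


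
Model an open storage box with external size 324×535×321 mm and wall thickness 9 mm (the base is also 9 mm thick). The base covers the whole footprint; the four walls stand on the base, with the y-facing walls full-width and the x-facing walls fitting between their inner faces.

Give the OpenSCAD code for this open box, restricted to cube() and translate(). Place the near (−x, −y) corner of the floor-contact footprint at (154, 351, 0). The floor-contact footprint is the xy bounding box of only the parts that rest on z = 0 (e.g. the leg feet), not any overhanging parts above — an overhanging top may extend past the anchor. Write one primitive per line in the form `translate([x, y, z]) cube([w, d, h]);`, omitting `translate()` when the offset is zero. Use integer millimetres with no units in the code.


translate([154, 351, 0]) cube([324, 535, 9]);
translate([154, 351, 9]) cube([324, 9, 312]);
translate([154, 877, 9]) cube([324, 9, 312]);
translate([154, 360, 9]) cube([9, 517, 312]);
translate([469, 360, 9]) cube([9, 517, 312]);


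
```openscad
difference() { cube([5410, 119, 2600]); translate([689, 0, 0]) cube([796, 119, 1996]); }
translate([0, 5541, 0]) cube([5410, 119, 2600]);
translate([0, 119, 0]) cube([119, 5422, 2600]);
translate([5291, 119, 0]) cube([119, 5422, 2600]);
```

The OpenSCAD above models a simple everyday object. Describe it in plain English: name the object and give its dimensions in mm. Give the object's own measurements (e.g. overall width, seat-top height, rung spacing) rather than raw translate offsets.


A single room: four walls, each 2600 mm tall and 119 mm thick, enclosing an outside footprint 5410×5660 mm (x × y), no floor or roof. The front and back walls (−y and +y sides) run the full x-width; the side walls fit between their inner faces. A door opening 796 mm wide and 1996 mm tall is cut through the front wall from the floor up, its −x edge 689 mm from the wall's −x end.


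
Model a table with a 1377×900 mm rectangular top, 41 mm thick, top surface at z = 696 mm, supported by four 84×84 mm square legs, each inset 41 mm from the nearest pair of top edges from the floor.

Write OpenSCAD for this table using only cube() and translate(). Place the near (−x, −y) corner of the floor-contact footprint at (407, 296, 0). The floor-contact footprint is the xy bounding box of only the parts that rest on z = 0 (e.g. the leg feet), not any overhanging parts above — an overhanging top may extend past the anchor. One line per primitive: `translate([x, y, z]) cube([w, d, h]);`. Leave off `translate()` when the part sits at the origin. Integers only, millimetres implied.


translate([366, 255, 655]) cube([1377, 900, 41]);
translate([407, 296, 0]) cube([84, 84, 655]);
translate([1618, 296, 0]) cube([84, 84, 655]);
translate([407, 1030, 0]) cube([84, 84, 655]);
translate([1618, 1030, 0]) cube([84, 84, 655]);


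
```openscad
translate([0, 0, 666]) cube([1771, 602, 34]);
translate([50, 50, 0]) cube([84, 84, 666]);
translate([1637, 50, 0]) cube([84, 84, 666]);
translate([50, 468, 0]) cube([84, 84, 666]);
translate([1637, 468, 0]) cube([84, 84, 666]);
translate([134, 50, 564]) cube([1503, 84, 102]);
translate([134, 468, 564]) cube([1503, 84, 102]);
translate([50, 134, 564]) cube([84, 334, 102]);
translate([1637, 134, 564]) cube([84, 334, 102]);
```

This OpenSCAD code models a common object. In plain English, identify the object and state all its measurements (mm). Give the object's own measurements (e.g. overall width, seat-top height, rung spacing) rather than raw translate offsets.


A table: top 1771 mm (x) × 602 mm (y), 34 mm thick, upper face at z = 700 mm, on four 84×84 mm square legs, each inset 50 mm from the nearest pair of top edges from z = 0 to the bottom of the top. Four apron rails, 84 mm thick and 102 mm tall, run between adjacent legs with their top edges flush with the underside of the top and their outer faces flush with the legs' outer faces.


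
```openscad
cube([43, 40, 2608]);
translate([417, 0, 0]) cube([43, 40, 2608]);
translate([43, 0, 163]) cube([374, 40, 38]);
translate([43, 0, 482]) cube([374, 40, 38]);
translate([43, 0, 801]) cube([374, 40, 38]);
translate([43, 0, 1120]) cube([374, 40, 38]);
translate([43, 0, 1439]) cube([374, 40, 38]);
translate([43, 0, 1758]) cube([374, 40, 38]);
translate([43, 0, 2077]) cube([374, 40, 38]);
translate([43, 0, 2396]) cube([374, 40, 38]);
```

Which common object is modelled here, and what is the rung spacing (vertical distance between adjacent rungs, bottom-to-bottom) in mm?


A ladder. The rung spacing is 319 mm.

Two tall 43×40 posts with 8 short bars between them — a ladder. Adjacent rungs sit at z = 163 and z = 482, so the spacing is 482 − 163 = 319 mm.


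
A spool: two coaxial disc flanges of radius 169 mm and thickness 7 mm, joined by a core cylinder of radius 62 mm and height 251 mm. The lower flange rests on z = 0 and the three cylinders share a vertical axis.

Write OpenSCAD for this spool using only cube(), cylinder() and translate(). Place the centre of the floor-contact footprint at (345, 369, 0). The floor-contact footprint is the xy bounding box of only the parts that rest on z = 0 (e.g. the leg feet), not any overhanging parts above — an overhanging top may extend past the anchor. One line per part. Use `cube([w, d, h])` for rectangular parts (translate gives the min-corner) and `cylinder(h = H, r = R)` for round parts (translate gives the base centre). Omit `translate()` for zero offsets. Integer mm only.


translate([345, 369, 0]) cylinder(h = 7, r = 169);
translate([345, 369, 7]) cylinder(h = 251, r = 62);
translate([345, 369, 258]) cylinder(h = 7, r = 169);


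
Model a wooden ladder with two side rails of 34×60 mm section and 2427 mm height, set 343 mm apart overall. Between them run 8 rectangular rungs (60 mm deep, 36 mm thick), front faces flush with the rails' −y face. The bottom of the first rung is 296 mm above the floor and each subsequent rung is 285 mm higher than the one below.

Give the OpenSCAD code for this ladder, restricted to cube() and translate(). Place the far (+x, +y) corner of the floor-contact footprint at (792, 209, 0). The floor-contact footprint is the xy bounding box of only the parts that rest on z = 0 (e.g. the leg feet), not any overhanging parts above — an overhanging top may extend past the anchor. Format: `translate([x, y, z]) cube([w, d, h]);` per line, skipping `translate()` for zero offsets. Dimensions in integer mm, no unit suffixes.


translate([449, 149, 0]) cube([34, 60, 2427]);
translate([758, 149, 0]) cube([34, 60, 2427]);
translate([483, 149, 296]) cube([275, 60, 36]);
translate([483, 149, 581]) cube([275, 60, 36]);
translate([483, 149, 866]) cube([275, 60, 36]);
translate([483, 149, 1151]) cube([275, 60, 36]);
translate([483, 149, 1436]) cube([275, 60, 36]);
translate([483, 149, 1721]) cube([275, 60, 36]);
translate([483, 149, 2006]) cube([275, 60, 36]);
translate([483, 149, 2291]) cube([275, 60, 36]);


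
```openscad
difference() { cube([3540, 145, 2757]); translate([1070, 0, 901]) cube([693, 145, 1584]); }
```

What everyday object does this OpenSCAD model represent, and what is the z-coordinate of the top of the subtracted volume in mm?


A wall with a window opening. The window head height is 2485 mm.

A wall with a rectangular opening subtracted — a window. Sill at z = 901, opening 1584 mm tall, so the head is at 901 + 1584 = 2485 mm.


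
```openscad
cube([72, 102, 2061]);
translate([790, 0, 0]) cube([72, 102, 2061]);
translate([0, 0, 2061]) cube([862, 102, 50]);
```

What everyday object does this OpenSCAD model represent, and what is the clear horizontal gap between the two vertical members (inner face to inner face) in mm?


A door frame. The clear opening width is 718 mm.

Two 2061 mm tall posts with a header on top — a door frame. The left jamb is 72 mm wide at x = 0; the right jamb starts at x = 790. The clear opening is 790 − 72 = 718 mm.


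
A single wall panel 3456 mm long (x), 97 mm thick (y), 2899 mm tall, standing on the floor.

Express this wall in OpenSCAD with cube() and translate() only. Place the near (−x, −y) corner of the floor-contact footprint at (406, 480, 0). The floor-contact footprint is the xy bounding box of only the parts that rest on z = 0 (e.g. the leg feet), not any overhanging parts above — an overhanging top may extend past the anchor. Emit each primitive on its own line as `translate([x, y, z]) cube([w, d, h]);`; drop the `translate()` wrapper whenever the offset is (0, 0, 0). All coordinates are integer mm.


translate([406, 480, 0]) cube([3456, 97, 2899]);


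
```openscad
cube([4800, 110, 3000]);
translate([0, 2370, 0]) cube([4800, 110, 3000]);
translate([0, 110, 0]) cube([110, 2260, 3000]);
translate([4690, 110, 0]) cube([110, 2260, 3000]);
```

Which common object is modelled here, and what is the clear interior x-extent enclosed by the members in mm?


A house (or room) frame. The interior width is 4580 mm.

Four 3000 mm walls enclosing a rectangle with no floor or roof — a room or house frame. Outside width is 4800 mm and wall thickness is 110 mm, so the interior width is 4800 − 2 × 110 = 4580 mm.


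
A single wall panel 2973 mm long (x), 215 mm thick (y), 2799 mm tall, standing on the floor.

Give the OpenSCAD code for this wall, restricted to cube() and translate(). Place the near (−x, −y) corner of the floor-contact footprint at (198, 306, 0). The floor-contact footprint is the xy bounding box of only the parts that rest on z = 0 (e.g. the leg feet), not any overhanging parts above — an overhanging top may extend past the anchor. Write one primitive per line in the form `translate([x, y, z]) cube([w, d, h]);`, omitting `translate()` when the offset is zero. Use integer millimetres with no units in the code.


translate([198, 306, 0]) cube([2973, 215, 2799]);


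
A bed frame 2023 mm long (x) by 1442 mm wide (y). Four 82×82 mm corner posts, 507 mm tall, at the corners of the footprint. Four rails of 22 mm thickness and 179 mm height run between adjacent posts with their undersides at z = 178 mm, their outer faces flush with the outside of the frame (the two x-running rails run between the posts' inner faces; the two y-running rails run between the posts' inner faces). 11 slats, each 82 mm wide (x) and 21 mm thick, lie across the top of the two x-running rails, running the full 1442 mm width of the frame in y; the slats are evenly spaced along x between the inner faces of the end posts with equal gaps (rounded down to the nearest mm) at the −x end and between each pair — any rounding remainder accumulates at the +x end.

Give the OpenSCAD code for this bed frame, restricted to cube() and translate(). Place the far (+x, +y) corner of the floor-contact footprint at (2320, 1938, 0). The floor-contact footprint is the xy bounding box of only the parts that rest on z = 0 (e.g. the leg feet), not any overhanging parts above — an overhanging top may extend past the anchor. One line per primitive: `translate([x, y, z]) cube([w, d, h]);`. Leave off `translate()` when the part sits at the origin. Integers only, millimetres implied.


// slat z = rail_z + rail_h = 178 + 179 = 357
// slat gap = ⌊(1859 − 11·82) / 12⌋ = 79
translate([297, 496, 0]) cube([82, 82, 507]);
translate([297, 1856, 0]) cube([82, 82, 507]);
translate([2238, 496, 0]) cube([82, 82, 507]);
translate([2238, 1856, 0]) cube([82, 82, 507]);
translate([379, 496, 178]) cube([1859, 22, 179]);
translate([379, 1916, 178]) cube([1859, 22, 179]);
translate([297, 578, 178]) cube([22, 1278, 179]);
translate([2298, 578, 178]) cube([22, 1278, 179]);
translate([458, 496, 357]) cube([82, 1442, 21]);
translate([619, 496, 357]) cube([82, 1442, 21]);
translate([780, 496, 357]) cube([82, 1442, 21]);
translate([941, 496, 357]) cube([82, 1442, 21]);
translate([1102, 496, 357]) cube([82, 1442, 21]);
translate([1263, 496, 357]) cube([82, 1442, 21]);
translate([1424, 496, 357]) cube([82, 1442, 21]);
translate([1585, 496, 357]) cube([82, 1442, 21]);
translate([1746, 496, 357]) cube([82, 1442, 21]);
translate([1907, 496, 357]) cube([82, 1442, 21]);
translate([2068, 496, 357]) cube([82, 1442, 21]);
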